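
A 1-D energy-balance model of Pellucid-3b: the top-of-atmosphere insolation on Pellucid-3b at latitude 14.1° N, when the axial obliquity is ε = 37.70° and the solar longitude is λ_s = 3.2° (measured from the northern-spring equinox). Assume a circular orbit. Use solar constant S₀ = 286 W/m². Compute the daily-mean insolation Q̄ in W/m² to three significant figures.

Q̄ ≈ 89.4 W/m²

Solar declination: sin δ = sin ε · sin λ_s = sin 37.70° × sin 3.2° = 0.03414, so δ = +1.956°.
cos H₀ = −tan(+14.1°) tan(+1.956°) = -0.0086, H₀ = 1.5794 rad.
Bracket: H₀ sin φ sin δ + cos φ cos δ sin H₀ = 1.5794×0.24362×0.03414 + 0.96987×0.99942×0.99996 = 0.013136 + 0.969269 = 0.982405.
Q̄ = (S₀/π) × [bracket] = (286/π) × 0.982405 = 89.43 W/m².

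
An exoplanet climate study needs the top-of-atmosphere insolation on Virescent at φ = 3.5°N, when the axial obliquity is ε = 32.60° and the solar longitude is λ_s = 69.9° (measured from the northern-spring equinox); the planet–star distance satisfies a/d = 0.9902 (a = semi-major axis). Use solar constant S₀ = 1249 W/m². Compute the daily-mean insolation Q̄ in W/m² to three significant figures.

Q̄ ≈ 355 W/m²

Solar declination: sin δ = sin ε · sin λ_s = sin 32.60° × sin 69.9° = 0.50596, so δ = +30.395°.
cos H₀ = −tan(+3.5°) tan(+30.395°) = -0.0359, H₀ = 1.6067 rad.
Bracket: H₀ sin φ sin δ + cos φ cos δ sin H₀ = 1.6067×0.06105×0.50596 + 0.99813×0.86256×0.99936 = 0.049629 + 0.860396 = 0.910025.
Inverse-square distance factor (a/d)² = 0.9902² = 0.980496.
Q̄ = (S₀/π) × 0.980496 × [bracket] = (1249/π) × 0.980496 × 0.910025 = 354.7 W/m².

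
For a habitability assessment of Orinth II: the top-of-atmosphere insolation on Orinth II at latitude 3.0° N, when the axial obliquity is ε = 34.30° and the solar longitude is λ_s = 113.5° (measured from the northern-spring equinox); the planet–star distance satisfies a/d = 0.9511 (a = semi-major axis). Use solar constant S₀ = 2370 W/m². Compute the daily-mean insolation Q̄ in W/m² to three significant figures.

Solar declination: sin δ = sin ε · sin λ_s = sin 34.30° × sin 113.5° = 0.51679, so δ = +31.117°.
cos H₀ = −tan(+3.0°) tan(+31.117°) = -0.0316, H₀ = 1.6024 rad.
Bracket: H₀ sin φ sin δ + cos φ cos δ sin H₀ = 1.6024×0.05234×0.51679 + 0.99863×0.85611×0.99950 = 0.043343 + 0.854510 = 0.897853.
Inverse-square distance factor (a/d)² = 0.9511² = 0.904591.
Q̄ = (S₀/π) × 0.904591 × [bracket] = (2370/π) × 0.904591 × 0.897853 = 612.7 W/m².

Q̄ ≈ 613 W/m²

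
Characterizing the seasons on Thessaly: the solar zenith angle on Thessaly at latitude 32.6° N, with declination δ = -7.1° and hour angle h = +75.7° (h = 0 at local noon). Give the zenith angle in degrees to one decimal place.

θ_z = 82.0°

cos θ_z = sin ϕ sin δ + cos ϕ cos δ cos h = -0.066593 + 0.206489 = 0.139896.
θ_z = arccos(0.139896) = 82.0°.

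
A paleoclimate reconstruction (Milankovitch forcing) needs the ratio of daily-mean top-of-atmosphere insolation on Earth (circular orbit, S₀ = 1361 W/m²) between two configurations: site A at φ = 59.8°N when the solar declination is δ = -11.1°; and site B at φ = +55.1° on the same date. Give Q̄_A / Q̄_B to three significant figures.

Q̄_A / Q̄_B ≈ 0.776

— Configuration A (φ=+59.8°):
cos H₀ = −tan(+59.8°) tan(-11.100°) = 0.3371, H₀ = 1.2270 rad.
Bracket: H₀ sin φ sin δ + cos φ cos δ sin H₀ = 1.2270×0.86427×-0.19252 + 0.50302×0.98129×0.94147 = -0.204160 + 0.464718 = 0.260558.
Q̄ = (S₀/π) × [bracket] = (1361/π) × 0.260558 = 112.88 W/m².
— Configuration B (φ=+55.1°):
cos H₀ = −tan(+55.1°) tan(-11.100°) = 0.2812, H₀ = 1.2857 rad.
Bracket: H₀ sin φ sin δ + cos φ cos δ sin H₀ = 1.2857×0.82015×-0.19252 + 0.57215×0.98129×0.95964 = -0.203006 + 0.538785 = 0.335779.
Q̄ = (S₀/π) × [bracket] = (1361/π) × 0.335779 = 145.47 W/m².
Ratio Q̄_A / Q̄_B = 112.88 / 145.47 = 0.7760.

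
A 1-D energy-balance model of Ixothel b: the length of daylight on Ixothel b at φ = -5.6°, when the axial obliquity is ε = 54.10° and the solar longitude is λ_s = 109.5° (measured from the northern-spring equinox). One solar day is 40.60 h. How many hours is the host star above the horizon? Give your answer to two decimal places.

18.80 h

Solar declination: sin δ = sin ε · sin λ_s = sin 54.10° × sin 109.5° = 0.76358, so δ = +49.781°.
cos H₀ = −tan φ · tan δ = −tan(-5.6°) × tan(+49.781°) = 0.1159, so H₀ = 1.4546 rad = 83.34°.
Daylight = 2H₀/(2π) × 40.60 h = (1.4546/π) × 40.60 = 18.80 h.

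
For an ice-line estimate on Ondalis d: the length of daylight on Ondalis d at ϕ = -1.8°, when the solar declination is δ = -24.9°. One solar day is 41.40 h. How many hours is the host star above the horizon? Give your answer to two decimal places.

cos h₀ = −tan ϕ · tan δ = −tan(-1.8°) × tan(-24.900°) = -0.0146, so h₀ = 1.5854 rad = 90.84°.
Daylight = 2h₀/(2π) × 41.40 h = (1.5854/π) × 41.40 = 20.89 h.

20.89 h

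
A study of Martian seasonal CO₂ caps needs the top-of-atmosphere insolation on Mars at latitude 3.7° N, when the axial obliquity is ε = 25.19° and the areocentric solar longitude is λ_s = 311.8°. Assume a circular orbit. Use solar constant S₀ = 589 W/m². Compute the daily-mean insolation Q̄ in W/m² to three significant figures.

Q̄ ≈ 171 W/m²

sin δ = sin 25.19° × sin 311.8° = -0.31729, so δ = -18.499°.
cos H₀ = −tan(+3.7°) tan(-18.499°) = 0.0216, H₀ = 1.5492 rad.
Bracket: H₀ sin φ sin δ + cos φ cos δ sin H₀ = 1.5492×0.06453×-0.31729 + 0.99792×0.94833×0.99977 = -0.031719 + 0.946140 = 0.914421.
Q̄ = (S₀/π) × [bracket] = (589/π) × 0.914421 = 171.4 W/m².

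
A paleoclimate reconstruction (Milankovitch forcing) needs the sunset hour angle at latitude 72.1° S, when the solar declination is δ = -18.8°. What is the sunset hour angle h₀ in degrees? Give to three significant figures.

Sunrise equation: cos h₀ = −tan ϕ · tan δ = -1.0540 ≤ −1, so the Sun never sets (polar day) and h₀ = π.

h₀ = 180°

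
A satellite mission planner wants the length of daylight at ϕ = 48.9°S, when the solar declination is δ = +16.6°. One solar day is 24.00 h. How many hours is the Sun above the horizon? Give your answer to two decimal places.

cos h₀ = −tan ϕ · tan δ = −tan(-48.9°) × tan(+16.600°) = 0.3417, so h₀ = 1.2220 rad = 70.02°.
Daylight = 2h₀/(2π) × 24.00 h = (1.2220/π) × 24.00 = 9.34 h.

9.34 h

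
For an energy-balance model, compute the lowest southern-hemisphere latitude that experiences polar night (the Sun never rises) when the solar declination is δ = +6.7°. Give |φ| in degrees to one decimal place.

Polar night requires cos H₀ = −tan φ tan δ ≥ 1, i.e. tan φ tan δ ≤ −1.
The boundary is |tan φ| · |tan δ| = 1, so |φ| = 90° − |δ| = 90° − 6.7° = 83.3° in the southern hemisphere.

|φ| = 83.3°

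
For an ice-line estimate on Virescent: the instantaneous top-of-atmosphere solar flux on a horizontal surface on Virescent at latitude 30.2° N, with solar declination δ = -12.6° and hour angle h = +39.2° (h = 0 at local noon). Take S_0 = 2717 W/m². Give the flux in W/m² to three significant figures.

cos θ_z = sin ϕ sin δ + cos ϕ cos δ cos h = -0.109730 + 0.653635 = 0.543905.
Flux = S_0 · cos θ_z = 2717 × 0.543905 = 1478 W/m².

1.48e+03 W/m²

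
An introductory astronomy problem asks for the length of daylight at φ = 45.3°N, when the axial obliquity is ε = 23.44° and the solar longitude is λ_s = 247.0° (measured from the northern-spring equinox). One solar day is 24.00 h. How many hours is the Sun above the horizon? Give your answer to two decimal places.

Solar declination: sin δ = sin ε · sin λ_s = sin 23.44° × sin 247.0° = -0.36617, so δ = -21.479°.
cos H₀ = −tan φ · tan δ = −tan(+45.3°) × tan(-21.479°) = 0.3976, so H₀ = 1.1619 rad = 66.57°.
Daylight = 2H₀/(2π) × 24.00 h = (1.1619/π) × 24.00 = 8.88 h.

8.88 h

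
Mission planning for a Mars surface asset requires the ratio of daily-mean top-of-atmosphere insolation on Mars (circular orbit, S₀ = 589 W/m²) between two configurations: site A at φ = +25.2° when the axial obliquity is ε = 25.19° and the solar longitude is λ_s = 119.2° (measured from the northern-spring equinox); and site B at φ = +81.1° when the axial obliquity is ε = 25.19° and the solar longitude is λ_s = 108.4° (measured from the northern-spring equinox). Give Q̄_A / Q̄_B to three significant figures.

— Configuration A (φ=+25.2°):
Solar declination: sin δ = sin ε · sin λ_s = sin 25.19° × sin 119.2° = 0.37153, so δ = +21.810°.
cos H₀ = −tan(+25.2°) tan(+21.810°) = -0.1883, H₀ = 1.7602 rad.
Bracket: H₀ sin φ sin δ + cos φ cos δ sin H₀ = 1.7602×0.42578×0.37153 + 0.90483×0.92842×0.98211 = 0.278446 + 0.825034 = 1.103480.
Q̄ = (S₀/π) × [bracket] = (589/π) × 1.103480 = 206.89 W/m².
— Configuration B (φ=+81.1°):
Solar declination: sin δ = sin ε · sin λ_s = sin 25.19° × sin 108.4° = 0.40386, so δ = +23.820°.
cos H₀ = −tan(+81.1°) tan(+23.820°) = -2.8191 ≤ −1 ⇒ polar day, H₀ = π.
Bracket: H₀ sin φ sin δ + cos φ cos δ sin H₀ = 3.1416×0.98796×0.40386 + 0.15471×0.91482×0.00000 = 1.253491 + 0.000000 = 1.253491.
Q̄ = (S₀/π) × [bracket] = (589/π) × 1.253491 = 235.01 W/m².
Ratio Q̄_A / Q̄_B = 206.89 / 235.01 = 0.8803.

Q̄_A / Q̄_B ≈ 0.880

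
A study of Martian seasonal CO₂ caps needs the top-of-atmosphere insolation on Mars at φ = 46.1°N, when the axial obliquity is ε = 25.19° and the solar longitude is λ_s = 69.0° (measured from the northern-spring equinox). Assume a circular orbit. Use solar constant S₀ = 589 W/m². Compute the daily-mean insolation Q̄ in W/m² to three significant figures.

Q̄ ≈ 216 W/m²

Solar declination: sin δ = sin ε · sin λ_s = sin 25.19° × sin 69.0° = 0.39735, so δ = +23.413°.
cos H₀ = −tan(+46.1°) tan(+23.413°) = -0.4500, H₀ = 2.0375 rad.
Bracket: H₀ sin φ sin δ + cos φ cos δ sin H₀ = 2.0375×0.72055×0.39735 + 0.69340×0.91767×0.89305 = 0.583358 + 0.568259 = 1.151617.
Q̄ = (S₀/π) × [bracket] = (589/π) × 1.151617 = 215.9 W/m².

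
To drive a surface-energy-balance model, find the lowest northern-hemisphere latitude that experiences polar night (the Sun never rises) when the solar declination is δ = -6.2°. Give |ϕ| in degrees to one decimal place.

|ϕ| = 83.8°

Polar night requires cos h₀ = −tan ϕ tan δ ≥ 1, i.e. tan ϕ tan δ ≤ −1.
The boundary is |tan ϕ| · |tan δ| = 1, so |ϕ| = 90° − |δ| = 90° − 6.2° = 83.8° in the northern hemisphere.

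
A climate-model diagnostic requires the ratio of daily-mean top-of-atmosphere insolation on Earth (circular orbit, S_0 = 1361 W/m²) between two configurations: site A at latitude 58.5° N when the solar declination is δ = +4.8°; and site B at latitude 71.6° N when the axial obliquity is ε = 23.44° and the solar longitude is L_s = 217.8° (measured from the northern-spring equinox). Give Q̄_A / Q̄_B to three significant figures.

— Configuration A (ϕ=+58.5°):
cos h₀ = −tan(+58.5°) tan(+4.800°) = -0.1370, h₀ = 1.7083 rad.
Bracket: h₀ sin ϕ sin δ + cos ϕ cos δ sin h₀ = 1.7083×0.85264×0.08368 + 0.52250×0.99649×0.99057 = 0.121885 + 0.515756 = 0.637641.
Q̄ = (S_0/π) × [bracket] = (1361/π) × 0.637641 = 276.24 W/m².
— Configuration B (ϕ=+71.6°):
Solar declination: sin δ = sin ε · sin L_s = sin 23.44° × sin 217.8° = -0.24381, so δ = -14.111°.
cos h₀ = −tan(+71.6°) tan(-14.111°) = 0.7557, h₀ = 0.7140 rad.
Bracket: h₀ sin ϕ sin δ + cos ϕ cos δ sin h₀ = 0.7140×0.94888×-0.24381 + 0.31565×0.96982×0.65490 = -0.165181 + 0.200480 = 0.035299.
Q̄ = (S_0/π) × [bracket] = (1361/π) × 0.035299 = 15.292 W/m².
Ratio Q̄_A / Q̄_B = 276.24 / 15.292 = 18.06.

Q̄_A / Q̄_B ≈ 18.1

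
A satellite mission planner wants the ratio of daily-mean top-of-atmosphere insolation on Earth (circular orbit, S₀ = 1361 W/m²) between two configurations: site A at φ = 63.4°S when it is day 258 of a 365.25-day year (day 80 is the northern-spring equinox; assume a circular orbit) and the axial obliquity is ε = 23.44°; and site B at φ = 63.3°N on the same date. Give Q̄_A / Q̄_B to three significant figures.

— Configuration A (φ=-63.4°):
Solar longitude: λ_s = 360° × (258 − 80)/365.25 = 175.441°.
sin δ = sin 23.44° × sin 175.441° = 0.03162, so δ = +1.812°.
cos H₀ = −tan(-63.4°) tan(+1.812°) = 0.0632, H₀ = 1.5076 rad.
Bracket: H₀ sin φ sin δ + cos φ cos δ sin H₀ = 1.5076×-0.89415×0.03162 + 0.44776×0.99950×0.99800 = -0.042624 + 0.446641 = 0.404017.
Q̄ = (S₀/π) × [bracket] = (1361/π) × 0.404017 = 175.03 W/m².
— Configuration B (φ=+63.3°):
cos H₀ = −tan(+63.3°) tan(+1.812°) = -0.0629, H₀ = 1.6337 rad.
Bracket: H₀ sin φ sin δ + cos φ cos δ sin H₀ = 1.6337×0.89337×0.03162 + 0.44932×0.99950×0.99802 = 0.046149 + 0.448206 = 0.494355.
Q̄ = (S₀/π) × [bracket] = (1361/π) × 0.494355 = 214.16 W/m².
Ratio Q̄_A / Q̄_B = 175.03 / 214.16 = 0.8173.

Q̄_A / Q̄_B ≈ 0.817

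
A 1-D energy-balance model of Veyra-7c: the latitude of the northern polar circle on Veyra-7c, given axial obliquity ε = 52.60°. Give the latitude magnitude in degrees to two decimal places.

The polar circle is the lowest latitude that experiences at least one full rotation of continuous daylight at the northern-summer solstice; it lies at |φ| = 90° − ε = 90° − 52.60° = 37.40°.

37.40°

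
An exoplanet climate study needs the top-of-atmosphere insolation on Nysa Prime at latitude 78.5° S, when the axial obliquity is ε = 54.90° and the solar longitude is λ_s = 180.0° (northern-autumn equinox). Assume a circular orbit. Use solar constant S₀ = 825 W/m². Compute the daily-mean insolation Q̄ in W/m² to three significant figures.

Q̄ ≈ 52.4 W/m²

Solar declination: sin δ = sin ε · sin λ_s = sin 54.90° × sin 180.0° = 0.00000, so δ = +0.000°.
cos H₀ = −tan(-78.5°) tan(+0.000°) = 0.0000, H₀ = 1.5708 rad.
Bracket: H₀ sin φ sin δ + cos φ cos δ sin H₀ = 1.5708×-0.97992×0.00000 + 0.19937×1.00000×1.00000 = -0.000000 + 0.199370 = 0.199370.
Q̄ = (S₀/π) × [bracket] = (825/π) × 0.199370 = 52.36 W/m².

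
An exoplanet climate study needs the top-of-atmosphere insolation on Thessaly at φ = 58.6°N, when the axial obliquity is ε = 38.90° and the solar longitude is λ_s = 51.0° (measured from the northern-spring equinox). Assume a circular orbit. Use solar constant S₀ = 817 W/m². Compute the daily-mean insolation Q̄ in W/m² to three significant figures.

Q̄ ≈ 343 W/m²

Solar declination: sin δ = sin ε · sin λ_s = sin 38.90° × sin 51.0° = 0.48802, so δ = +29.210°.
cos H₀ = −tan(+58.6°) tan(+29.210°) = -0.9160, H₀ = 2.7288 rad.
Bracket: H₀ sin φ sin δ + cos φ cos δ sin H₀ = 2.7288×0.85355×0.48802 + 0.52101×0.87283×0.40121 = 1.136680 + 0.182452 = 1.319132.
Q̄ = (S₀/π) × [bracket] = (817/π) × 1.319132 = 343.1 W/m².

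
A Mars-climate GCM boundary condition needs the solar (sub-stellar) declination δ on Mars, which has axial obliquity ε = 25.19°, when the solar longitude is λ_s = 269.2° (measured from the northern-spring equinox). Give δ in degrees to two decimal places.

δ = -25.19°

sin δ = sin ε · sin λ_s = sin 25.19° × sin 269.2° = -0.425580.
δ = arcsin(-0.425580) = -25.19°.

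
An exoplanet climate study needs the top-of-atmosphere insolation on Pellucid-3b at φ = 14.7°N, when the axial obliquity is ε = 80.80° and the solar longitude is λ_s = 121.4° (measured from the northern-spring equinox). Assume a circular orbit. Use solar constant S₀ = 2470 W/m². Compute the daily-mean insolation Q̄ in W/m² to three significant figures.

Solar declination: sin δ = sin ε · sin λ_s = sin 80.80° × sin 121.4° = 0.84257, so δ = +57.413°.
cos H₀ = −tan(+14.7°) tan(+57.413°) = -0.4104, H₀ = 1.9937 rad.
Bracket: H₀ sin φ sin δ + cos φ cos δ sin H₀ = 1.9937×0.25376×0.84257 + 0.96727×0.53859×0.91190 = 0.426274 + 0.475065 = 0.901339.
Q̄ = (S₀/π) × [bracket] = (2470/π) × 0.901339 = 708.7 W/m².

Q̄ ≈ 709 W/m²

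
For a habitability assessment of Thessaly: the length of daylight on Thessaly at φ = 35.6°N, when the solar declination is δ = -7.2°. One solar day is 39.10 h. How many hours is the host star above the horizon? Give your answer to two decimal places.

cos H₀ = −tan φ · tan δ = −tan(+35.6°) × tan(-7.200°) = 0.0904, so H₀ = 1.4802 rad = 84.81°.
Daylight = 2H₀/(2π) × 39.10 h = (1.4802/π) × 39.10 = 18.42 h.

18.42 h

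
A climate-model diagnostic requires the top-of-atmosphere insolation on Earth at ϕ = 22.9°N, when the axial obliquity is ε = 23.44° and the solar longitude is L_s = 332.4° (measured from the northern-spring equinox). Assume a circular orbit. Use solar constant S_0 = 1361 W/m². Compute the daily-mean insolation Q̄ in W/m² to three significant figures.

Q̄ ≈ 345 W/m²

Solar declination: sin δ = sin ε · sin L_s = sin 23.44° × sin 332.4° = -0.18429, so δ = -10.620°.
cos h₀ = −tan(+22.9°) tan(-10.620°) = 0.0792, h₀ = 1.4915 rad.
Bracket: h₀ sin ϕ sin δ + cos ϕ cos δ sin h₀ = 1.4915×0.38912×-0.18429 + 0.92119×0.98287×0.99686 = -0.106957 + 0.902567 = 0.795610.
Q̄ = (S_0/π) × [bracket] = (1361/π) × 0.795610 = 344.7 W/m².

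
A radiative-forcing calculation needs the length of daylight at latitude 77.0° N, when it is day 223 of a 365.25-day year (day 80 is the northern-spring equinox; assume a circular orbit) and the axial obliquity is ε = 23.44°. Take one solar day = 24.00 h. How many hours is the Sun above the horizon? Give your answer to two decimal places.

24.00 h

Solar longitude: L_s = 360° × (223 − 80)/365.25 = 140.945°.
sin δ = sin 23.44° × sin 140.945° = 0.25064, so δ = +14.515°.
Sunrise equation: cos h₀ = −tan ϕ · tan δ = -1.1214 ≤ −1, so the Sun never sets (polar day) and h₀ = π.
Daylight = 2h₀/(2π) × 24.00 h = (3.1416/π) × 24.00 = 24.00 h.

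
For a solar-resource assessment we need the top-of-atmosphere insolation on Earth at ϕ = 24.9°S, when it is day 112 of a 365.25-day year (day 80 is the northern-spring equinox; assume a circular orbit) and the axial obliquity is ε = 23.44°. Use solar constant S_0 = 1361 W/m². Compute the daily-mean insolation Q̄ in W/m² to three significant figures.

Q̄ ≈ 327 W/m²

Solar longitude: L_s = 360° × (112 − 80)/365.25 = 31.540°.
sin δ = sin 23.44° × sin 31.540° = 0.20808, so δ = +12.010°.
cos h₀ = −tan(-24.9°) tan(+12.010°) = 0.0987, h₀ = 1.4719 rad.
Bracket: h₀ sin ϕ sin δ + cos ϕ cos δ sin h₀ = 1.4719×-0.42104×0.20808 + 0.90704×0.97811×0.99511 = -0.128953 + 0.882847 = 0.753894.
Q̄ = (S_0/π) × [bracket] = (1361/π) × 0.753894 = 326.6 W/m².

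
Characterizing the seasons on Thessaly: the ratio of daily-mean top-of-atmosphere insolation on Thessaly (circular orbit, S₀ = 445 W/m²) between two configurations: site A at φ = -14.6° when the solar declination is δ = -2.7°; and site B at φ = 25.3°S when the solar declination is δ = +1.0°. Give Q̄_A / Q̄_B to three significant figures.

— Configuration A (φ=-14.6°):
cos H₀ = −tan(-14.6°) tan(-2.700°) = -0.0123, H₀ = 1.5831 rad.
Bracket: H₀ sin φ sin δ + cos φ cos δ sin H₀ = 1.5831×-0.25207×-0.04711 + 0.96771×0.99889×0.99992 = 0.018799 + 0.966559 = 0.985358.
Q̄ = (S₀/π) × [bracket] = (445/π) × 0.985358 = 139.57 W/m².
— Configuration B (φ=-25.3°):
cos H₀ = −tan(-25.3°) tan(+1.000°) = 0.0083, H₀ = 1.5625 rad.
Bracket: H₀ sin φ sin δ + cos φ cos δ sin H₀ = 1.5625×-0.42736×0.01745 + 0.90408×0.99985×0.99997 = -0.011652 + 0.903917 = 0.892265.
Q̄ = (S₀/π) × [bracket] = (445/π) × 0.892265 = 126.39 W/m².
Ratio Q̄_A / Q̄_B = 139.57 / 126.39 = 1.104.

Q̄_A / Q̄_B ≈ 1.10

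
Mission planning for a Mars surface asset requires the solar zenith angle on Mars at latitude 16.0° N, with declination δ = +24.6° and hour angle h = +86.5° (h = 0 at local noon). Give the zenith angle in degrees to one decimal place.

θ_z = 80.3°

cos θ_z = sin φ sin δ + cos φ cos δ cos h = 0.114743 + 0.053357 = 0.168100.
θ_z = arccos(0.168100) = 80.3°.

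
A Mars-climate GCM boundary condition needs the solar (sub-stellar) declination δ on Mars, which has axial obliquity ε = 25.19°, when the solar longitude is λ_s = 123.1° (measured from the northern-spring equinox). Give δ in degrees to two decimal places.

sin δ = sin ε · sin λ_s = sin 25.19° × sin 123.1° = 0.356551.
δ = arcsin(0.356551) = +20.89°.

δ = +20.89°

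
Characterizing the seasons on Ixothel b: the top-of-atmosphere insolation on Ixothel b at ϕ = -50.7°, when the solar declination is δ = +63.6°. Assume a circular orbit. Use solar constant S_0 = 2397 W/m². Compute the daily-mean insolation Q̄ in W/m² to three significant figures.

Q̄ ≈ 0.00 W/m²

cos h₀ = −tan(-50.7°) tan(+63.600°) = 2.4612 ≥ 1 ⇒ polar night, h₀ = 0 and Q̄ = 0.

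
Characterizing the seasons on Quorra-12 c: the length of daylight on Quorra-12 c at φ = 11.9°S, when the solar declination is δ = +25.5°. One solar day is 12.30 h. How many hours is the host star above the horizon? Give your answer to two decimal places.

cos H₀ = −tan φ · tan δ = −tan(-11.9°) × tan(+25.500°) = 0.1005, so H₀ = 1.4701 rad = 84.23°.
Daylight = 2H₀/(2π) × 12.30 h = (1.4701/π) × 12.30 = 5.76 h.

5.76 h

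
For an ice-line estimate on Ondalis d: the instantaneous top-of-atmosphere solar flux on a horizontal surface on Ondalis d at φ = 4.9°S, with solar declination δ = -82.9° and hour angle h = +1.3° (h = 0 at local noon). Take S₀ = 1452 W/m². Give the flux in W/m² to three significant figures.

302 W/m²

cos θ_z = sin φ sin δ + cos φ cos δ cos h = 0.084762 + 0.123118 = 0.207880.
Flux = S₀ · cos θ_z = 1452 × 0.207880 = 301.8 W/m².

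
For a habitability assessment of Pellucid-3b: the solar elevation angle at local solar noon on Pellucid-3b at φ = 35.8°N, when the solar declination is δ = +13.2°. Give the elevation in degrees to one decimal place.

At local noon the hour angle is zero, so the zenith angle equals |φ − δ| = |+35.8° − (+13.200°)| = 22.600°.
Elevation = 90° − 22.600° = 67.4°.

67.4°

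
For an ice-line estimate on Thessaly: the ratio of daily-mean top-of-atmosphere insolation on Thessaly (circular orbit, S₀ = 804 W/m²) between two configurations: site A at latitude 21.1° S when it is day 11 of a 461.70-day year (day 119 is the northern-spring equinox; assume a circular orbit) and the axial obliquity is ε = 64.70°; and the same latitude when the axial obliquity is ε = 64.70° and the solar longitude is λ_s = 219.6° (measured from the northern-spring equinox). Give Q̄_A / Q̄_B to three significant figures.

Q̄_A / Q̄_B ≈ 0.943

— Configuration A (φ=-21.1°):
Solar longitude: λ_s = 360° × (11 − 119)/461.70 = -84.211°, i.e. -84.211° + 360° = 275.789°.
sin δ = sin 64.70° × sin 275.789° = -0.89947, so δ = -64.089°.
cos H₀ = −tan(-21.1°) tan(-64.089°) = -0.7943, H₀ = 2.4886 rad.
Bracket: H₀ sin φ sin δ + cos φ cos δ sin H₀ = 2.4886×-0.36000×-0.89947 + 0.93295×0.43698×0.60758 = 0.805832 + 0.247699 = 1.053531.
Q̄ = (S₀/π) × [bracket] = (804/π) × 1.053531 = 269.62 W/m².
— Configuration B (φ=-21.1°):
Solar declination: sin δ = sin ε · sin λ_s = sin 64.70° × sin 219.6° = -0.57628, so δ = -35.190°.
cos H₀ = −tan(-21.1°) tan(-35.190°) = -0.2721, H₀ = 1.8464 rad.
Bracket: H₀ sin φ sin δ + cos φ cos δ sin H₀ = 1.8464×-0.36000×-0.57628 + 0.93295×0.81725×0.96227 = 0.383056 + 0.733686 = 1.116742.
Q̄ = (S₀/π) × [bracket] = (804/π) × 1.116742 = 285.80 W/m².
Ratio Q̄_A / Q̄_B = 269.62 / 285.80 = 0.9434.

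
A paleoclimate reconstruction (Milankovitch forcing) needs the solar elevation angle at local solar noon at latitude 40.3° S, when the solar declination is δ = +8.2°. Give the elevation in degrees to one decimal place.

At local noon the hour angle is zero, so the zenith angle equals |ϕ − δ| = |-40.3° − (+8.200°)| = 48.500°.
Elevation = 90° − 48.500° = 41.5°.

41.5°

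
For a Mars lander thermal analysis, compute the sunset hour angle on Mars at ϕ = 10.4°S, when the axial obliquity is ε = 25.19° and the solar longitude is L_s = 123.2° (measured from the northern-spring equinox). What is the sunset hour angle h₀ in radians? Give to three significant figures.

Solar declination: sin δ = sin ε · sin L_s = sin 25.19° × sin 123.2° = 0.35614, so δ = +20.864°.
cos h₀ = −tan ϕ · tan δ = −tan(-10.4°) × tan(+20.864°) = 0.0700, so h₀ = 1.5008 rad = 85.99°.

h₀ = 1.50 rad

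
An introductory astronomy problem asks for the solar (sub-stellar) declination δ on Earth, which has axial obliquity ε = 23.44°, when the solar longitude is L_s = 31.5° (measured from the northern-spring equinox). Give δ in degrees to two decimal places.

δ = +12.00°

sin δ = sin ε · sin L_s = sin 23.44° × sin 31.5° = 0.207844.
δ = arcsin(0.207844) = +12.00°.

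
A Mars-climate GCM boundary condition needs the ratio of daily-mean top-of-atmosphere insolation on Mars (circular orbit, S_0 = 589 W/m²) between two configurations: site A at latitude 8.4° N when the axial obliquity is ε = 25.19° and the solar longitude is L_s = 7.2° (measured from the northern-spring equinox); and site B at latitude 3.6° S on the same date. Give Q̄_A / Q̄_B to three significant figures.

Q̄_A / Q̄_B ≈ 1.01

— Configuration A (ϕ=+8.4°):
Solar declination: sin δ = sin ε · sin L_s = sin 25.19° × sin 7.2° = 0.05334, so δ = +3.058°.
cos h₀ = −tan(+8.4°) tan(+3.058°) = -0.0079, h₀ = 1.5787 rad.
Bracket: h₀ sin ϕ sin δ + cos ϕ cos δ sin h₀ = 1.5787×0.14608×0.05334 + 0.98927×0.99858×0.99997 = 0.012301 + 0.987836 = 1.000137.
Q̄ = (S_0/π) × [bracket] = (589/π) × 1.000137 = 187.51 W/m².
— Configuration B (ϕ=-3.6°):
cos h₀ = −tan(-3.6°) tan(+3.058°) = 0.0034, h₀ = 1.5674 rad.
Bracket: h₀ sin ϕ sin δ + cos ϕ cos δ sin h₀ = 1.5674×-0.06279×0.05334 + 0.99803×0.99858×0.99999 = -0.005250 + 0.996603 = 0.991353.
Q̄ = (S_0/π) × [bracket] = (589/π) × 0.991353 = 185.86 W/m².
Ratio Q̄_A / Q̄_B = 187.51 / 185.86 = 1.009.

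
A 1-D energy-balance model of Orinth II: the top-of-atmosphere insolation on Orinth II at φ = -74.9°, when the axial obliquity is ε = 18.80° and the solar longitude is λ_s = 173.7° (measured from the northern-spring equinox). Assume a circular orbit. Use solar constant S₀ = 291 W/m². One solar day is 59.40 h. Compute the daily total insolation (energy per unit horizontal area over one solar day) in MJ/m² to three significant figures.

Solar declination: sin δ = sin ε · sin λ_s = sin 18.80° × sin 173.7° = 0.03536, so δ = +2.027°.
cos H₀ = −tan(-74.9°) tan(+2.027°) = 0.1311, H₀ = 1.4393 rad.
Bracket: H₀ sin φ sin δ + cos φ cos δ sin H₀ = 1.4393×-0.96547×0.03536 + 0.26050×0.99937×0.99136 = -0.049136 + 0.258087 = 0.208951.
Q̄ = (S₀/π) × [bracket] = (291/π) × 0.208951 = 19.355 W/m².
Daily total = Q̄ × 59.40 h × 3600 s/h = 19.355 × 59.40 × 3600 / 10⁶ = 4.139 MJ/m².

4.14 MJ/m²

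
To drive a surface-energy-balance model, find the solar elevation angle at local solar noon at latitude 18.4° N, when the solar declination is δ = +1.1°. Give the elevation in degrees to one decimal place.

72.7°

At local noon the hour angle is zero, so the zenith angle equals |φ − δ| = |+18.4° − (+1.100°)| = 17.300°.
Elevation = 90° − 17.300° = 72.7°.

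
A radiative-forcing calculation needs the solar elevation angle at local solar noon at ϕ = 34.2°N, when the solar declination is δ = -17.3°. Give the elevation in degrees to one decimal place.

38.5°

At local noon the hour angle is zero, so the zenith angle equals |ϕ − δ| = |+34.2° − (-17.300°)| = 51.500°.
Elevation = 90° − 51.500° = 38.5°.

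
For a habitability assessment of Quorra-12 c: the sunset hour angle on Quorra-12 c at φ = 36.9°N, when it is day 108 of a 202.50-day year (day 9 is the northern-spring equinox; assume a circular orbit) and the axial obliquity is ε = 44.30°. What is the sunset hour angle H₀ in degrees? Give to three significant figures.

Solar longitude: λ_s = 360° × (108 − 9)/202.50 = 176.000°.
sin δ = sin 44.30° × sin 176.000° = 0.04872, so δ = +2.792°.
cos H₀ = −tan φ · tan δ = −tan(+36.9°) × tan(+2.792°) = -0.0366, so H₀ = 1.6074 rad = 92.10°.

H₀ = 92.1°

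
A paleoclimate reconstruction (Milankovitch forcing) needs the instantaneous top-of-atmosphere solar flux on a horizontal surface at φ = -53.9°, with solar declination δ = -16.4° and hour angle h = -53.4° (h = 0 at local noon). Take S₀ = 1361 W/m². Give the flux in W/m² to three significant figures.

cos θ_z = sin φ sin δ + cos φ cos δ cos h = 0.228129 + 0.337001 = 0.565130.
Flux = S₀ · cos θ_z = 1361 × 0.565130 = 769.1 W/m².

769 W/m²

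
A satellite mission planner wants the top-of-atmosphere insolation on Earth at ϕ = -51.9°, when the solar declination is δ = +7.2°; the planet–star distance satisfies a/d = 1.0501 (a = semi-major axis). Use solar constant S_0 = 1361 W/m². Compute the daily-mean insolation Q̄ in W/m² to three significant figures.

cos h₀ = −tan(-51.9°) tan(+7.200°) = 0.1611, h₀ = 1.4090 rad.
Bracket: h₀ sin ϕ sin δ + cos ϕ cos δ sin h₀ = 1.4090×-0.78694×0.12533 + 0.61704×0.99211×0.98694 = -0.138966 + 0.604177 = 0.465211.
Inverse-square distance factor (a/d)² = 1.0501² = 1.102710.
Q̄ = (S_0/π) × 1.102710 × [bracket] = (1361/π) × 1.102710 × 0.465211 = 222.2 W/m².

Q̄ ≈ 222 W/m²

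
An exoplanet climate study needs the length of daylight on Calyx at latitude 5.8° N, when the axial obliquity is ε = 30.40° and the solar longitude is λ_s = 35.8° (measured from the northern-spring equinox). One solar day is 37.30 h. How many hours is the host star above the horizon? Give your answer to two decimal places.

19.02 h

Solar declination: sin δ = sin ε · sin λ_s = sin 30.40° × sin 35.8° = 0.29601, so δ = +17.218°.
cos H₀ = −tan φ · tan δ = −tan(+5.8°) × tan(+17.218°) = -0.0315, so H₀ = 1.6023 rad = 91.80°.
Daylight = 2H₀/(2π) × 37.30 h = (1.6023/π) × 37.30 = 19.02 h.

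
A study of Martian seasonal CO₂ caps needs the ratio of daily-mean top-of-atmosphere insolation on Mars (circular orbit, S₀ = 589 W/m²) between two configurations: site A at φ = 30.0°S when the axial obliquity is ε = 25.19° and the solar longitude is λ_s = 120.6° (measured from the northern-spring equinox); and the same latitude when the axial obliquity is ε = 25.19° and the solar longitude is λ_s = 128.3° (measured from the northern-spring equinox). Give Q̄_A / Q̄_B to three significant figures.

Q̄_A / Q̄_B ≈ 0.944

— Configuration A (φ=-30.0°):
Solar declination: sin δ = sin ε · sin λ_s = sin 25.19° × sin 120.6° = 0.36635, so δ = +21.491°.
cos H₀ = −tan(-30.0°) tan(+21.491°) = 0.2273, H₀ = 1.3415 rad.
Bracket: H₀ sin φ sin δ + cos φ cos δ sin H₀ = 1.3415×-0.50000×0.36635 + 0.86603×0.93048×0.97382 = -0.245729 + 0.784727 = 0.538998.
Q̄ = (S₀/π) × [bracket] = (589/π) × 0.538998 = 101.05 W/m².
— Configuration B (φ=-30.0°):
Solar declination: sin δ = sin ε · sin λ_s = sin 25.19° × sin 128.3° = 0.33402, so δ = +19.513°.
cos H₀ = −tan(-30.0°) tan(+19.513°) = 0.2046, H₀ = 1.3647 rad.
Bracket: H₀ sin φ sin δ + cos φ cos δ sin H₀ = 1.3647×-0.50000×0.33402 + 0.86603×0.94257×0.97885 = -0.227919 + 0.799029 = 0.571110.
Q̄ = (S₀/π) × [bracket] = (589/π) × 0.571110 = 107.07 W/m².
Ratio Q̄_A / Q̄_B = 101.05 / 107.07 = 0.9438.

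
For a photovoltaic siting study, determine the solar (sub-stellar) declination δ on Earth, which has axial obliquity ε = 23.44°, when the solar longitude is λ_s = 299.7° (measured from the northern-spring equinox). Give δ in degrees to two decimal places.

δ = -20.21°

sin δ = sin ε · sin λ_s = sin 23.44° × sin 299.7° = -0.345532.
δ = arcsin(-0.345532) = -20.21°.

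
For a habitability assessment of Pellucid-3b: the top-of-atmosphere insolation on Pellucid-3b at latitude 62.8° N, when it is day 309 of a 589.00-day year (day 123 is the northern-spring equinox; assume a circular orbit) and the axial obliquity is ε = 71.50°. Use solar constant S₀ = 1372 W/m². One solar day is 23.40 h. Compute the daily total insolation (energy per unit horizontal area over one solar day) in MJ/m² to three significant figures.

89.3 MJ/m²

Solar longitude: λ_s = 360° × (309 − 123)/589.00 = 113.684°.
sin δ = sin 71.50° × sin 113.684° = 0.86845, so δ = +60.279°.
cos H₀ = −tan(+62.8°) tan(+60.279°) = -3.4084 ≤ −1 ⇒ polar day, H₀ = π.
Bracket: H₀ sin φ sin δ + cos φ cos δ sin H₀ = 3.1416×0.88942×0.86845 + 0.45710×0.49578×0.00000 = 2.426625 + 0.000000 = 2.426625.
Q̄ = (S₀/π) × [bracket] = (1372/π) × 2.426625 = 1059.8 W/m².
Daily total = Q̄ × 23.40 h × 3600 s/h = 1059.8 × 23.40 × 3600 / 10⁶ = 89.28 MJ/m².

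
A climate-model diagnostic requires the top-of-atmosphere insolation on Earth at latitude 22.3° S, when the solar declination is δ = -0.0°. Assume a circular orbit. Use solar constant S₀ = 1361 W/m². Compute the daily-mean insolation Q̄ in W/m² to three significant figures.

cos H₀ = −tan(-22.3°) tan(-0.000°) = -0.0000, H₀ = 1.5708 rad.
Bracket: H₀ sin φ sin δ + cos φ cos δ sin H₀ = 1.5708×-0.37946×-0.00000 + 0.92521×1.00000×1.00000 = 0.000000 + 0.925210 = 0.925210.
Q̄ = (S₀/π) × [bracket] = (1361/π) × 0.925210 = 400.8 W/m².

Q̄ ≈ 401 W/m²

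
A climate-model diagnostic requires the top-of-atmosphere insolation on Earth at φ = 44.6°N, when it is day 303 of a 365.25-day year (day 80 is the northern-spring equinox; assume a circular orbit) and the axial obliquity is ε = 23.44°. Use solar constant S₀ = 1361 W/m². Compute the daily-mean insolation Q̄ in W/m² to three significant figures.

Q̄ ≈ 187 W/m²

Solar longitude: λ_s = 360° × (303 − 80)/365.25 = 219.795°.
sin δ = sin 23.44° × sin 219.795° = -0.25460, so δ = -14.750°.
cos H₀ = −tan(+44.6°) tan(-14.750°) = 0.2596, H₀ = 1.3082 rad.
Bracket: H₀ sin φ sin δ + cos φ cos δ sin H₀ = 1.3082×0.70215×-0.25460 + 0.71203×0.96705×0.96571 = -0.233863 + 0.664958 = 0.431095.
Q̄ = (S₀/π) × [bracket] = (1361/π) × 0.431095 = 186.8 W/m².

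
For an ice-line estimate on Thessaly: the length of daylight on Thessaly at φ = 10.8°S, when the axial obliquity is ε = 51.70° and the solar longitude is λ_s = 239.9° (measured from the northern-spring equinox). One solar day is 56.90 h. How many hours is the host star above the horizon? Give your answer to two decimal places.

31.66 h

Solar declination: sin δ = sin ε · sin λ_s = sin 51.70° × sin 239.9° = -0.67895, so δ = -42.762°.
cos H₀ = −tan φ · tan δ = −tan(-10.8°) × tan(-42.762°) = -0.1764, so H₀ = 1.7481 rad = 100.16°.
Daylight = 2H₀/(2π) × 56.90 h = (1.7481/π) × 56.90 = 31.66 h.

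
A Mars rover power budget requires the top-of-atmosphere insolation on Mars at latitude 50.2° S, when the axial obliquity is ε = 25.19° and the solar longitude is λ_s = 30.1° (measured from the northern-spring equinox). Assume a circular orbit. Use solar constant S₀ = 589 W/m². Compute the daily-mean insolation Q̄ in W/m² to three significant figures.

Q̄ ≈ 73.0 W/m²

Solar declination: sin δ = sin ε · sin λ_s = sin 25.19° × sin 30.1° = 0.21345, so δ = +12.325°.
cos H₀ = −tan(-50.2°) tan(+12.325°) = 0.2622, H₀ = 1.3055 rad.
Bracket: H₀ sin φ sin δ + cos φ cos δ sin H₀ = 1.3055×-0.76828×0.21345 + 0.64011×0.97695×0.96500 = -0.214088 + 0.603468 = 0.389380.
Q̄ = (S₀/π) × [bracket] = (589/π) × 0.389380 = 73.00 W/m².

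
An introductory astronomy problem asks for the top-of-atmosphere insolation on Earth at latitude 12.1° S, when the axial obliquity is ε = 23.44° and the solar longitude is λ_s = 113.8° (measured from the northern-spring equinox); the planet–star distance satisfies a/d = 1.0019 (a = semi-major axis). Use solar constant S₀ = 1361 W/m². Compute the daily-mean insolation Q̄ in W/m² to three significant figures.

Solar declination: sin δ = sin ε · sin λ_s = sin 23.44° × sin 113.8° = 0.36396, so δ = +21.344°.
cos H₀ = −tan(-12.1°) tan(+21.344°) = 0.0838, H₀ = 1.4869 rad.
Bracket: H₀ sin φ sin δ + cos φ cos δ sin H₀ = 1.4869×-0.20962×0.36396 + 0.97778×0.93141×0.99648 = -0.113441 + 0.907508 = 0.794067.
Inverse-square distance factor (a/d)² = 1.0019² = 1.003804.
Q̄ = (S₀/π) × 1.003804 × [bracket] = (1361/π) × 1.003804 × 0.794067 = 345.3 W/m².

Q̄ ≈ 345 W/m²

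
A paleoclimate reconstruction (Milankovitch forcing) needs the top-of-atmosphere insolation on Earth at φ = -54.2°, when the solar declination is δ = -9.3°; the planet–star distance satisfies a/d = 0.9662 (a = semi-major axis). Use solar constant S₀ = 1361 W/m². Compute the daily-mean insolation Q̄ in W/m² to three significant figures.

cos H₀ = −tan(-54.2°) tan(-9.300°) = -0.2271, H₀ = 1.7998 rad.
Bracket: H₀ sin φ sin δ + cos φ cos δ sin H₀ = 1.7998×-0.81106×-0.16160 + 0.58496×0.98686×0.97388 = 0.235895 + 0.562195 = 0.798090.
Inverse-square distance factor (a/d)² = 0.9662² = 0.933542.
Q̄ = (S₀/π) × 0.933542 × [bracket] = (1361/π) × 0.933542 × 0.798090 = 322.8 W/m².

Q̄ ≈ 323 W/m²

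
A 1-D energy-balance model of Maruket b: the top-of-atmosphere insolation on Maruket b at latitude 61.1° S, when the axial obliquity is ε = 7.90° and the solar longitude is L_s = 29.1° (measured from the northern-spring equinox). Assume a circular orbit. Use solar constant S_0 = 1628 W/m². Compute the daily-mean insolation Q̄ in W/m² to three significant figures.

Solar declination: sin δ = sin ε · sin L_s = sin 7.90° × sin 29.1° = 0.06684, so δ = +3.833°.
cos h₀ = −tan(-61.1°) tan(+3.833°) = 0.1214, h₀ = 1.4491 rad.
Bracket: h₀ sin ϕ sin δ + cos ϕ cos δ sin h₀ = 1.4491×-0.87546×0.06684 + 0.48328×0.99776×0.99261 = -0.084795 + 0.478634 = 0.393839.
Q̄ = (S_0/π) × [bracket] = (1628/π) × 0.393839 = 204.1 W/m².

Q̄ ≈ 204 W/m²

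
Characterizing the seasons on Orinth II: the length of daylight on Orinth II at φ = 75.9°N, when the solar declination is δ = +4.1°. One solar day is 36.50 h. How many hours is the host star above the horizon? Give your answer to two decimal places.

21.61 h

cos H₀ = −tan φ · tan δ = −tan(+75.9°) × tan(+4.100°) = -0.2854, so H₀ = 1.8602 rad = 106.58°.
Daylight = 2H₀/(2π) × 36.50 h = (1.8602/π) × 36.50 = 21.61 h.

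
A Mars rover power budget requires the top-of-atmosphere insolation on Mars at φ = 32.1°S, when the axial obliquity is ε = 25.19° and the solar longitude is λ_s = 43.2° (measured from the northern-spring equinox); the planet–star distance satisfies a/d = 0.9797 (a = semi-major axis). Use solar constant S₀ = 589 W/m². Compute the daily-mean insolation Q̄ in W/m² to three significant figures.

Q̄ ≈ 105 W/m²

Solar declination: sin δ = sin ε · sin λ_s = sin 25.19° × sin 43.2° = 0.29136, so δ = +16.939°.
cos H₀ = −tan(-32.1°) tan(+16.939°) = 0.1911, H₀ = 1.3786 rad.
Bracket: H₀ sin φ sin δ + cos φ cos δ sin H₀ = 1.3786×-0.53140×0.29136 + 0.84712×0.95661×0.98158 = -0.213447 + 0.795437 = 0.581990.
Inverse-square distance factor (a/d)² = 0.9797² = 0.959812.
Q̄ = (S₀/π) × 0.959812 × [bracket] = (589/π) × 0.959812 × 0.581990 = 104.7 W/m².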